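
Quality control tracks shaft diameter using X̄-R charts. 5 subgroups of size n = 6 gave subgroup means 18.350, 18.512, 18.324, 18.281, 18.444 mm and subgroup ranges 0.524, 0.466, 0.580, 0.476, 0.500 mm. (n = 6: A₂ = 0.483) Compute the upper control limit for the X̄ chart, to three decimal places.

X̄̄ = (18.350 + 18.512 + 18.324 + 18.281 + 18.444) / 5 = 91.9110 / 5 = 18.3822
R̄ = (0.524 + 0.466 + 0.580 + 0.476 + 0.500) / 5 = 2.5460 / 5 = 0.5092
UCL = X̄̄ + A₂·R̄ = 18.3822 + 0.483 × 0.5092 = 18.6281

18.628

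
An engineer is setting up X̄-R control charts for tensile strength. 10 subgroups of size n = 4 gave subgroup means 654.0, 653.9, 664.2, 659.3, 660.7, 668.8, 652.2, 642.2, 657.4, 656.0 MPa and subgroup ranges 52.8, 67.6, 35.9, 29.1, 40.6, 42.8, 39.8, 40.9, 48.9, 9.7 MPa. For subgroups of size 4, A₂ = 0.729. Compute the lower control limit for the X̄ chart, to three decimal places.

X̄̄ = (654.0 + 653.9 + 664.2 + 659.3 + 660.7 + 668.8 + 652.2 + 642.2 + 657.4 + 656.0) / 10 = 6568.7000 / 10 = 656.8700
R̄ = (52.8 + 67.6 + 35.9 + 29.1 + 40.6 + 42.8 + 39.8 + 40.9 + 48.9 + 9.7) / 10 = 408.1000 / 10 = 40.8100
LCL = X̄̄ − A₂·R̄ = 656.8700 − 0.729 × 40.8100 = 627.1195

627.120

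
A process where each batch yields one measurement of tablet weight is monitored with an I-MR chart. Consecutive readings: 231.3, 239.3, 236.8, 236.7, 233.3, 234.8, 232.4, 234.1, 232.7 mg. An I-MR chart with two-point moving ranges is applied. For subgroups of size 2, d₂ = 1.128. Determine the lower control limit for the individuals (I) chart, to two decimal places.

X̄ = (231.3 + 239.3 + 236.8 + 236.7 + 233.3 + 234.8 + 232.4 + 234.1 + 232.7) / 9 = 234.6000
Moving ranges: 8.0, 2.5, 0.1, 3.4, 1.5, 2.4, 1.7, 1.4; M̄R̄ = 21.0000 / 8 = 2.6250
LCL = X̄ − 3·M̄R̄/d₂ = 234.6000 − 3 × 2.6250 / 1.128 = 227.6186

227.62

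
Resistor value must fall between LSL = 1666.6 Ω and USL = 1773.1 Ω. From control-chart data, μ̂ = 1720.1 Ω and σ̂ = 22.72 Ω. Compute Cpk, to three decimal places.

0.778

Cpu = (USL − μ̂) / (3σ̂) = (1773.1 − 1720.1) / (3 × 22.72) = 0.7776; Cpl = (μ̂ − LSL) / (3σ̂) = (1720.1 − 1666.6) / (3 × 22.72) = 0.7849; Cpk = min(Cpu, Cpl) = 0.7776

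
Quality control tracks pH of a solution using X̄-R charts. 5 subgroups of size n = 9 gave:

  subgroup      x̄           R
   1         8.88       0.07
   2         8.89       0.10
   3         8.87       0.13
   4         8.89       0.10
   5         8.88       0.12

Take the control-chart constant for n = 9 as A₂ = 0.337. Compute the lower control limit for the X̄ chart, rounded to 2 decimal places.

8.85

X̄̄ = (8.88 + 8.89 + 8.87 + 8.89 + 8.88) / 5 = 44.4100 / 5 = 8.8820
R̄ = (0.07 + 0.10 + 0.13 + 0.10 + 0.12) / 5 = 0.5200 / 5 = 0.1040
LCL = X̄̄ − A₂·R̄ = 8.8820 − 0.337 × 0.1040 = 8.8470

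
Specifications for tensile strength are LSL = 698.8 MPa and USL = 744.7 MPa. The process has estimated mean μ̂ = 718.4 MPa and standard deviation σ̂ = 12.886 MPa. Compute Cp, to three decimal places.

0.594

Cp = (USL − LSL) / (6σ̂) = (744.7 − 698.8) / (6 × 12.886) = 45.9000 / 77.3160 = 0.5937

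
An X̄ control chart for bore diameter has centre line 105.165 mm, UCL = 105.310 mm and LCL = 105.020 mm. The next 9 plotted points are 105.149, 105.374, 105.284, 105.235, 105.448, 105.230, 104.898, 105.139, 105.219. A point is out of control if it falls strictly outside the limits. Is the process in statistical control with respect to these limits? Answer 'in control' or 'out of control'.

out of control

Compare each point to [105.020, 105.310]: sample 2 = 105.374 > UCL; sample 5 = 105.448 > UCL; sample 7 = 104.898 < LCL.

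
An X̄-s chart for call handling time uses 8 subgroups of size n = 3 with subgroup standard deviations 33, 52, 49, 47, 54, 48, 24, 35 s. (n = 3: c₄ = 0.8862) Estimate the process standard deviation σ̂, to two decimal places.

s̄ = (33 + 52 + 49 + 47 + 54 + 48 + 24 + 35) / 8 = 42.7500
σ̂ = s̄ / c₄ = 42.7500 / 0.8862 = 48.2397

48.24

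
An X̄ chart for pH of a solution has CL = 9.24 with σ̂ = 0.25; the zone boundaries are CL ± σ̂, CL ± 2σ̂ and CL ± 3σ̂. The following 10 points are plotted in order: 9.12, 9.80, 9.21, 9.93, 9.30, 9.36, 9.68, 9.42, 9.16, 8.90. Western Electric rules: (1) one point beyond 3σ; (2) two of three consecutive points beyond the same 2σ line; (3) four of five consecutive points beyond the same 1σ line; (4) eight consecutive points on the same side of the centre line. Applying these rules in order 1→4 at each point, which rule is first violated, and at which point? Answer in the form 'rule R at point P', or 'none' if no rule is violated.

rule 2 at point 4

Zone of each point (C = within 1σ̂, B = 1σ̂–2σ̂, A = 2σ̂–3σ̂, * = beyond 3σ̂; sign = side of CL): 1:-C, 2:+A, 3:-C, 4:+A, 5:+C, 6:+C, 7:+B, 8:+C, 9:-C, 10:-B
Rule 2 (two of three consecutive points beyond the same 2σ limit) is satisfied at point 4.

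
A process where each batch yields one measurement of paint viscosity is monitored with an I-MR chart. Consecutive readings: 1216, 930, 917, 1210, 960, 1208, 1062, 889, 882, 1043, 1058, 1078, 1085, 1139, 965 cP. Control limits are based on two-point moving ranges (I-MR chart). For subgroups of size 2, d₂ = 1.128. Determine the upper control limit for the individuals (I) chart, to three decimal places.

X̄ = (1216 + 930 + 917 + 1210 + 960 + 1208 + 1062 + 889 + 882 + 1043 + 1058 + 1078 + 1085 + 1139 + 965) / 15 = 1042.8000
Moving ranges: 286, 13, 293, 250, 248, 146, 173, 7, 161, 15, 20, 7, 54, 174; M̄R̄ = 1847.0000 / 14 = 131.9286
UCL = X̄ + 3·M̄R̄/d₂ = 1042.8000 + 3 × 131.9286 / 1.128 = 1393.6739

1393.674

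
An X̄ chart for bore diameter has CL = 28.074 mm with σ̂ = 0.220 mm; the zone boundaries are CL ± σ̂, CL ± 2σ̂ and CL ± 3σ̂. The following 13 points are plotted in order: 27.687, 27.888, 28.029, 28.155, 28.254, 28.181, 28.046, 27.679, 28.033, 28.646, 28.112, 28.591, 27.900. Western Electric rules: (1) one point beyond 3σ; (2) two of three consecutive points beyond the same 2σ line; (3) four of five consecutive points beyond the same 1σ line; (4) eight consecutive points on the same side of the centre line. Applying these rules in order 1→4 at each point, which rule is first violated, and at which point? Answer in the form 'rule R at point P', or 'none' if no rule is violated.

Zone of each point (C = within 1σ̂, B = 1σ̂–2σ̂, A = 2σ̂–3σ̂, * = beyond 3σ̂; sign = side of CL): 1:-B, 2:-C, 3:-C, 4:+C, 5:+C, 6:+C, 7:-C, 8:-B, 9:-C, 10:+A, 11:+C, 12:+A, 13:-C
Rule 2 (two of three consecutive points beyond the same 2σ limit) is satisfied at point 12.

rule 2 at point 12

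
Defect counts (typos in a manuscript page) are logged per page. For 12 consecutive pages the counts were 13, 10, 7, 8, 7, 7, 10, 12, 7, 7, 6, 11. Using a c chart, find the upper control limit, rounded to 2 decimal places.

17.62

c̄ = (13 + 10 + 7 + 8 + 7 + 7 + 10 + 12 + 7 + 7 + 6 + 11) / 12 = 105 / 12 = 8.7500
UCL = c̄ + 3√c̄ = 8.7500 + 3 × √8.7500 = 8.7500 + 3 × 2.9580 = 17.6241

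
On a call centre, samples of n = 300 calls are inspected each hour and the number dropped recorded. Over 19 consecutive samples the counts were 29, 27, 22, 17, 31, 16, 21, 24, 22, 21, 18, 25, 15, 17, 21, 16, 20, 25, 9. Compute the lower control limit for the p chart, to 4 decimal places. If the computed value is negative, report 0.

0.0254

p̄ = Σdᵢ / (k·n) = 396 / (19 × 300) = 0.06947
LCL = p̄ − 3·√(p̄(1−p̄)/n) = 0.06947 − 3 × 0.01468 = 0.02543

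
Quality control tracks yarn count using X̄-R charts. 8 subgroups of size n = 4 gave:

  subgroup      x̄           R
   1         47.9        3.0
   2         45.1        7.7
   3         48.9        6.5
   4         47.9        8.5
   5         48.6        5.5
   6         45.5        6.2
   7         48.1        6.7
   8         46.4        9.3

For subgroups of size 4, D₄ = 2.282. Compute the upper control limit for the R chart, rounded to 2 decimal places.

15.23

R̄ = (3.0 + 7.7 + 6.5 + 8.5 + 5.5 + 6.2 + 6.7 + 9.3) / 8 = 53.4000 / 8 = 6.6750
UCL_R = D₄·R̄ = 2.282 × 6.6750 = 15.2324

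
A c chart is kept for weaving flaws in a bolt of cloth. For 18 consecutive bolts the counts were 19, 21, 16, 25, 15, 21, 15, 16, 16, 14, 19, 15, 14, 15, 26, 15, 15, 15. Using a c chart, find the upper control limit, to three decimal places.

c̄ = (19 + 21 + 16 + 25 + 15 + 21 + 15 + 16 + 16 + 14 + 19 + 15 + 14 + 15 + 26 + 15 + 15 + 15) / 18 = 312 / 18 = 17.3333
UCL = c̄ + 3√c̄ = 17.3333 + 3 × √17.3333 = 17.3333 + 3 × 4.1633 = 29.8233

29.823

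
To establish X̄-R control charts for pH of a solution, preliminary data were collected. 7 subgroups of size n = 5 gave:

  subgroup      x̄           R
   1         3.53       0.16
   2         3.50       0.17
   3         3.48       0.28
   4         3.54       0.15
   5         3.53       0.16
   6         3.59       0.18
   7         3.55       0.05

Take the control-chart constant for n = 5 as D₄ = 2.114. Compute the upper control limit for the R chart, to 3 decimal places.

R̄ = (0.16 + 0.17 + 0.28 + 0.15 + 0.16 + 0.18 + 0.05) / 7 = 1.1500 / 7 = 0.1643
UCL_R = D₄·R̄ = 2.114 × 0.1643 = 0.3473

0.347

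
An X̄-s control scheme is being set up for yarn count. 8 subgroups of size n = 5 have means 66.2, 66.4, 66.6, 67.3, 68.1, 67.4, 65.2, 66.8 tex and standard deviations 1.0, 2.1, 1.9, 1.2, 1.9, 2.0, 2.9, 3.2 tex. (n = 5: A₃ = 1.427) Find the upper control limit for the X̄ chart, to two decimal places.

X̄̄ = (66.2 + 66.4 + 66.6 + 67.3 + 68.1 + 67.4 + 65.2 + 66.8) / 8 = 66.7500
s̄ = (1.0 + 2.1 + 1.9 + 1.2 + 1.9 + 2.0 + 2.9 + 3.2) / 8 = 2.0250
UCL = X̄̄ + A₃·s̄ = 66.7500 + 1.427 × 2.0250 = 69.6397

69.64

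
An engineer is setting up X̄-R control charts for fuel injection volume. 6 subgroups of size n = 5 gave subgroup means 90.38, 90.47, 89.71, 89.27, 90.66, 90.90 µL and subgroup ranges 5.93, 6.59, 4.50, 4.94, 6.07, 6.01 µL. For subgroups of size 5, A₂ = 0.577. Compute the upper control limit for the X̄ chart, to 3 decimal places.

93.505

X̄̄ = (90.38 + 90.47 + 89.71 + 89.27 + 90.66 + 90.90) / 6 = 541.3900 / 6 = 90.2317
R̄ = (5.93 + 6.59 + 4.50 + 4.94 + 6.07 + 6.01) / 6 = 34.0400 / 6 = 5.6733
UCL = X̄̄ + A₂·R̄ = 90.2317 + 0.577 × 5.6733 = 93.5052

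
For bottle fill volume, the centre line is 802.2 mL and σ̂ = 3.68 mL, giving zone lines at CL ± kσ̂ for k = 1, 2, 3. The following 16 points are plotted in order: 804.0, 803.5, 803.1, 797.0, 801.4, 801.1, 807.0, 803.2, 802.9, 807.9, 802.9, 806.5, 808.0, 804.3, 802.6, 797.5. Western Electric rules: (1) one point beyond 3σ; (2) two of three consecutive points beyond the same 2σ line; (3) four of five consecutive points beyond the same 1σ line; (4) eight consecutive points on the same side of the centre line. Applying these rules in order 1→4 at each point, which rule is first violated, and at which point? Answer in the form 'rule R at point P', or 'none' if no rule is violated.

rule 4 at point 14

Zone of each point (C = within 1σ̂, B = 1σ̂–2σ̂, A = 2σ̂–3σ̂, * = beyond 3σ̂; sign = side of CL): 1:+C, 2:+C, 3:+C, 4:-B, 5:-C, 6:-C, 7:+B, 8:+C, 9:+C, 10:+B, 11:+C, 12:+B, 13:+B, 14:+C, 15:+C, 16:-B
Rule 4 (eight consecutive points on the same side of the centre line) is satisfied at point 14.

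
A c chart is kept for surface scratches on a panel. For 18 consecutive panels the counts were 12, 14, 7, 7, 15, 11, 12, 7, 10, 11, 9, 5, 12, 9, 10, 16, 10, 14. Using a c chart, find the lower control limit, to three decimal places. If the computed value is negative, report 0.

c̄ = (12 + 14 + 7 + 7 + 15 + 11 + 12 + 7 + 10 + 11 + 9 + 5 + 12 + 9 + 10 + 16 + 10 + 14) / 18 = 191 / 18 = 10.6111
LCL = c̄ − 3√c̄ = 10.6111 − 3 × 3.2575 = 0.8387

0.839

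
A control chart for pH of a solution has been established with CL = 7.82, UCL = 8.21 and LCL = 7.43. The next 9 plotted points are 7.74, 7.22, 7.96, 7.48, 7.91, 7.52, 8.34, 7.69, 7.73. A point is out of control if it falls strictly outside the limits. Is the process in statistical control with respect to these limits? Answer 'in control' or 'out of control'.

out of control

Compare each point to [7.43, 8.21]: sample 2 = 7.22 < LCL; sample 7 = 8.34 > UCL.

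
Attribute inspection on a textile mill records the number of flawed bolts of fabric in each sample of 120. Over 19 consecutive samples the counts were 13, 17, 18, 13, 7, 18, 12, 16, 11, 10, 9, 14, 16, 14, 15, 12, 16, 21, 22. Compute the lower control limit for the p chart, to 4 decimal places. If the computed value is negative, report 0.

0.0311

p̄ = Σdᵢ / (k·n) = 274 / (19 × 120) = 0.12018
LCL = p̄ − 3·√(p̄(1−p̄)/n) = 0.12018 − 3 × 0.02968 = 0.03112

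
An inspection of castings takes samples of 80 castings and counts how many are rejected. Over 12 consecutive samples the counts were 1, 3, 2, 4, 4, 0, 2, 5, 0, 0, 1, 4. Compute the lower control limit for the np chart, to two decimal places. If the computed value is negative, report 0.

0.00

p̄ = Σdᵢ / (k·n) = 26 / (12 × 80) = 0.02708
LCL = np̄ − 3·√(np̄(1−p̄)) = 2.1667 − 3 × 1.4519 = -2.1890 → 0 (negative, so LCL = 0)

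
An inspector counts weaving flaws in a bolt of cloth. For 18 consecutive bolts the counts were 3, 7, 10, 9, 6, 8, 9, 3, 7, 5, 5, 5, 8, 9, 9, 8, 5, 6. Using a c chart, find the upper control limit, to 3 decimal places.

14.588

c̄ = (3 + 7 + 10 + 9 + 6 + 8 + 9 + 3 + 7 + 5 + 5 + 5 + 8 + 9 + 9 + 8 + 5 + 6) / 18 = 122 / 18 = 6.7778
UCL = c̄ + 3√c̄ = 6.7778 + 3 × √6.7778 = 6.7778 + 3 × 2.6034 = 14.5880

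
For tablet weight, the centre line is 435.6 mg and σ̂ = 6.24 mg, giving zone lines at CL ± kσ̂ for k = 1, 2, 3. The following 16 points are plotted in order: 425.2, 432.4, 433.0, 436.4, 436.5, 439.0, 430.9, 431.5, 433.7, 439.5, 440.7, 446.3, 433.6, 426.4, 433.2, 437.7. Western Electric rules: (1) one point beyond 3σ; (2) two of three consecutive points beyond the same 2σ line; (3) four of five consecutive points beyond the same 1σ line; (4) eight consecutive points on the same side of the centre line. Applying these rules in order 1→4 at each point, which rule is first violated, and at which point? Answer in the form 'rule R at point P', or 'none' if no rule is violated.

Zone of each point (C = within 1σ̂, B = 1σ̂–2σ̂, A = 2σ̂–3σ̂, * = beyond 3σ̂; sign = side of CL): 1:-B, 2:-C, 3:-C, 4:+C, 5:+C, 6:+C, 7:-C, 8:-C, 9:-C, 10:+C, 11:+C, 12:+B, 13:-C, 14:-B, 15:-C, 16:+C
No rule fires across all 16 points.

none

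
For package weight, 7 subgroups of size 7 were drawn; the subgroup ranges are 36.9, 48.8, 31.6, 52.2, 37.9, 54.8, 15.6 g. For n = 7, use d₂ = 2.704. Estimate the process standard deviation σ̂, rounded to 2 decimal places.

14.68

R̄ = (36.9 + 48.8 + 31.6 + 52.2 + 37.9 + 54.8 + 15.6) / 7 = 39.6857
σ̂ = R̄ / d₂ = 39.6857 / 2.704 = 14.6767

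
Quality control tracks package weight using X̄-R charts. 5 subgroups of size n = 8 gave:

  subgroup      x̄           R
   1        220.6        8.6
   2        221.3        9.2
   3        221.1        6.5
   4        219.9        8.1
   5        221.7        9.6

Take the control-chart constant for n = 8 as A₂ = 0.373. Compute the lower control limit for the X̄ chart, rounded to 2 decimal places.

217.79

X̄̄ = (220.6 + 221.3 + 221.1 + 219.9 + 221.7) / 5 = 1104.6000 / 5 = 220.9200
R̄ = (8.6 + 9.2 + 6.5 + 8.1 + 9.6) / 5 = 42.0000 / 5 = 8.4000
LCL = X̄̄ − A₂·R̄ = 220.9200 − 0.373 × 8.4000 = 217.7868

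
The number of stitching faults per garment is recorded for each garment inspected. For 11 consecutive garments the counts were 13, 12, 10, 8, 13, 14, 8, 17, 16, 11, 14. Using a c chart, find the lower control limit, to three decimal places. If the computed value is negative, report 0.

c̄ = (13 + 12 + 10 + 8 + 13 + 14 + 8 + 17 + 16 + 11 + 14) / 11 = 136 / 11 = 12.3636
LCL = c̄ − 3√c̄ = 12.3636 − 3 × 3.5162 = 1.8150

1.815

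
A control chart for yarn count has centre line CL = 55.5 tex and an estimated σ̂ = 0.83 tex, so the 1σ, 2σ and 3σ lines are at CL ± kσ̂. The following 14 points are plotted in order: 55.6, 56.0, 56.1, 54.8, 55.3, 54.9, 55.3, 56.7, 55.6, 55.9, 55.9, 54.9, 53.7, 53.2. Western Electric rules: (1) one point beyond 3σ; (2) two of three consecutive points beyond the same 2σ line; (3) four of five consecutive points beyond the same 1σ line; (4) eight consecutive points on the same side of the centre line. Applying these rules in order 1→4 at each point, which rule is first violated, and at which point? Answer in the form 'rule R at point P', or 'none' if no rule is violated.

rule 2 at point 14

Zone of each point (C = within 1σ̂, B = 1σ̂–2σ̂, A = 2σ̂–3σ̂, * = beyond 3σ̂; sign = side of CL): 1:+C, 2:+C, 3:+C, 4:-C, 5:-C, 6:-C, 7:-C, 8:+B, 9:+C, 10:+C, 11:+C, 12:-C, 13:-A, 14:-A
Rule 2 (two of three consecutive points beyond the same 2σ limit) is satisfied at point 14.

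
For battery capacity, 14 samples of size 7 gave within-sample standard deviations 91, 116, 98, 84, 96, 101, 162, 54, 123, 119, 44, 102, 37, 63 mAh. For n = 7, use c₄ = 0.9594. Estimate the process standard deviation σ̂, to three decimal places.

96.042

s̄ = (91 + 116 + 98 + 84 + 96 + 101 + 162 + 54 + 123 + 119 + 44 + 102 + 37 + 63) / 14 = 92.1429
σ̂ = s̄ / c₄ = 92.1429 / 0.9594 = 96.0422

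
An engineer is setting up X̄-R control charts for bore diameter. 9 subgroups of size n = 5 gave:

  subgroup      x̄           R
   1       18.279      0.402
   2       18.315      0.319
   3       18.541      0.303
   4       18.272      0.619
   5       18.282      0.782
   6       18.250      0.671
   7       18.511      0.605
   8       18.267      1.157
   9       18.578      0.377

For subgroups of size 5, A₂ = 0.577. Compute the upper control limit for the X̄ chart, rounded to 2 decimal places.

18.70

X̄̄ = (18.279 + 18.315 + 18.541 + 18.272 + 18.282 + 18.250 + 18.511 + 18.267 + 18.578) / 9 = 165.2950 / 9 = 18.3661
R̄ = (0.402 + 0.319 + 0.303 + 0.619 + 0.782 + 0.671 + 0.605 + 1.157 + 0.377) / 9 = 5.2350 / 9 = 0.5817
UCL = X̄̄ + A₂·R̄ = 18.3661 + 0.577 × 0.5817 = 18.7017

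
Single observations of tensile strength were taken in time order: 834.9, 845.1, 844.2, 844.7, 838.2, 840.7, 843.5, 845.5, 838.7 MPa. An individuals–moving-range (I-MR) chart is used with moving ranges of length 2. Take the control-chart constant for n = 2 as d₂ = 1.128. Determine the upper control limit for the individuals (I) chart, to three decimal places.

852.427

X̄ = (834.9 + 845.1 + 844.2 + 844.7 + 838.2 + 840.7 + 843.5 + 845.5 + 838.7) / 9 = 841.7222
Moving ranges: 10.2, 0.9, 0.5, 6.5, 2.5, 2.8, 2.0, 6.8; M̄R̄ = 32.2000 / 8 = 4.0250
UCL = X̄ + 3·M̄R̄/d₂ = 841.7222 + 3 × 4.0250 / 1.128 = 852.4270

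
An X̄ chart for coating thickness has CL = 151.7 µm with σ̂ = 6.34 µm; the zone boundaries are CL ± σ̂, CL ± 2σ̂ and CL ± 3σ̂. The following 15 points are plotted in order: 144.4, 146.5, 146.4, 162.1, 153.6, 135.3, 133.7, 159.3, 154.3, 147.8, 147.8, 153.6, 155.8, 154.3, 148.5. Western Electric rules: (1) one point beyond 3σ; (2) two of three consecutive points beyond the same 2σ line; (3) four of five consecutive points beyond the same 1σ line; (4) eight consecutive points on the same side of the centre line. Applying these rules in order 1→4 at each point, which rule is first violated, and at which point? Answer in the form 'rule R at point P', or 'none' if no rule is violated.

rule 2 at point 7

Zone of each point (C = within 1σ̂, B = 1σ̂–2σ̂, A = 2σ̂–3σ̂, * = beyond 3σ̂; sign = side of CL): 1:-B, 2:-C, 3:-C, 4:+B, 5:+C, 6:-A, 7:-A, 8:+B, 9:+C, 10:-C, 11:-C, 12:+C, 13:+C, 14:+C, 15:-C
Rule 2 (two of three consecutive points beyond the same 2σ limit) is satisfied at point 7.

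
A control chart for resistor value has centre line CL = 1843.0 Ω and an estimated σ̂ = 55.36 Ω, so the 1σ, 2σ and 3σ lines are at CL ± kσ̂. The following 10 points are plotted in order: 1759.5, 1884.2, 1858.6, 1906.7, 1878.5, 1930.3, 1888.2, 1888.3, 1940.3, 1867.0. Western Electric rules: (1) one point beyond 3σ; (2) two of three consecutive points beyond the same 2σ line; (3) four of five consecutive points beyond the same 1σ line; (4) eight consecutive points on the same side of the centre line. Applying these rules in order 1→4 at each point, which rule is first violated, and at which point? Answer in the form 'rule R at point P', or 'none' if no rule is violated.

Zone of each point (C = within 1σ̂, B = 1σ̂–2σ̂, A = 2σ̂–3σ̂, * = beyond 3σ̂; sign = side of CL): 1:-B, 2:+C, 3:+C, 4:+B, 5:+C, 6:+B, 7:+C, 8:+C, 9:+B, 10:+C
Rule 4 (eight consecutive points on the same side of the centre line) is satisfied at point 9.

rule 4 at point 9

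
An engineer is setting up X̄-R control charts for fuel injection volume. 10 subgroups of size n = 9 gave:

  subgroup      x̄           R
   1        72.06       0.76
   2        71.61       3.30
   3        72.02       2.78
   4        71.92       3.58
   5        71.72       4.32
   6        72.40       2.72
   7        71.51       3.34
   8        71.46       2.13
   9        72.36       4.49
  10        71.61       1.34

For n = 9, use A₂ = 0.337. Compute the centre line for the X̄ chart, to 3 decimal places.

X̄̄ = (72.06 + 71.61 + 72.02 + 71.92 + 71.72 + 72.40 + 71.51 + 71.46 + 72.36 + 71.61) / 10 = 718.6700 / 10 = 71.8670
CL = X̄̄ = 71.8670

71.867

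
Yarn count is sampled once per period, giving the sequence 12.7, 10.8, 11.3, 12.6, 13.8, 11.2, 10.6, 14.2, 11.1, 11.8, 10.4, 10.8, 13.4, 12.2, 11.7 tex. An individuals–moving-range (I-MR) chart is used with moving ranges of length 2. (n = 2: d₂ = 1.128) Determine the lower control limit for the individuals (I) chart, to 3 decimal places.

X̄ = (12.7 + 10.8 + 11.3 + 12.6 + 13.8 + 11.2 + 10.6 + 14.2 + 11.1 + 11.8 + 10.4 + 10.8 + 13.4 + 12.2 + 11.7) / 15 = 11.9067
Moving ranges: 1.9, 0.5, 1.3, 1.2, 2.6, 0.6, 3.6, 3.1, 0.7, 1.4, 0.4, 2.6, 1.2, 0.5; M̄R̄ = 21.6000 / 14 = 1.5429
LCL = X̄ − 3·M̄R̄/d₂ = 11.9067 − 3 × 1.5429 / 1.128 = 7.8033

7.803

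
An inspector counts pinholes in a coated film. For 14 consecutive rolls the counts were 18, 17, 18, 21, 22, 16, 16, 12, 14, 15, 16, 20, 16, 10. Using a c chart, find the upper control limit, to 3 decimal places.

28.686

c̄ = (18 + 17 + 18 + 21 + 22 + 16 + 16 + 12 + 14 + 15 + 16 + 20 + 16 + 10) / 14 = 231 / 14 = 16.5000
UCL = c̄ + 3√c̄ = 16.5000 + 3 × √16.5000 = 16.5000 + 3 × 4.0620 = 28.6861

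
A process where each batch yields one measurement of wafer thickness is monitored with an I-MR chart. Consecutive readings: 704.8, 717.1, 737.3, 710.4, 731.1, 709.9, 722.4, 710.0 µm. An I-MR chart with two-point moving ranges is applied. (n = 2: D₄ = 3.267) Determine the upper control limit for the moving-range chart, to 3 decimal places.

58.899

Moving ranges: 12.3, 20.2, 26.9, 20.7, 21.2, 12.5, 12.4; M̄R̄ = 126.2000 / 7 = 18.0286
UCL_MR = D₄·M̄R̄ = 3.267 × 18.0286 = 58.8993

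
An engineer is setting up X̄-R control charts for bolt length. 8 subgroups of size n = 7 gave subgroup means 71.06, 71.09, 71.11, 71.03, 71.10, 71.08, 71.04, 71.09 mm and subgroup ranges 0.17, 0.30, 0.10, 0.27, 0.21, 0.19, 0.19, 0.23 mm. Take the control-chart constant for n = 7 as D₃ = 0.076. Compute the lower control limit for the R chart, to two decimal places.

0.02

R̄ = (0.17 + 0.30 + 0.10 + 0.27 + 0.21 + 0.19 + 0.19 + 0.23) / 8 = 1.6600 / 8 = 0.2075
LCL_R = D₃·R̄ = 0.076 × 0.2075 = 0.0158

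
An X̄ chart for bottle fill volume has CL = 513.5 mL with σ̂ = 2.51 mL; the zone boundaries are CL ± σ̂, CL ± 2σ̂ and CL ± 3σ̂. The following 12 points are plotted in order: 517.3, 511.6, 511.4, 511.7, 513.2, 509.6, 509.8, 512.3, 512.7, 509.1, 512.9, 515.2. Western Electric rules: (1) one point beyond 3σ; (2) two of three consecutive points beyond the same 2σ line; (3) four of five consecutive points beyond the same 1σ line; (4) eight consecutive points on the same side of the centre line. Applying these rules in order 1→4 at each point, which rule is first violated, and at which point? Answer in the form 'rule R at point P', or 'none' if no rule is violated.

rule 4 at point 9

Zone of each point (C = within 1σ̂, B = 1σ̂–2σ̂, A = 2σ̂–3σ̂, * = beyond 3σ̂; sign = side of CL): 1:+B, 2:-C, 3:-C, 4:-C, 5:-C, 6:-B, 7:-B, 8:-C, 9:-C, 10:-B, 11:-C, 12:+C
Rule 4 (eight consecutive points on the same side of the centre line) is satisfied at point 9.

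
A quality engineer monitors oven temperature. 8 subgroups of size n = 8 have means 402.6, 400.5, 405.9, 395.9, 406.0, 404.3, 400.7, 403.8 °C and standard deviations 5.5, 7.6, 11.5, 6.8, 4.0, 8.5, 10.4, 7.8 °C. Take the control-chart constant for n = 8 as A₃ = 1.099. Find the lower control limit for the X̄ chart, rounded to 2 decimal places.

X̄̄ = (402.6 + 400.5 + 405.9 + 395.9 + 406.0 + 404.3 + 400.7 + 403.8) / 8 = 402.4625
s̄ = (5.5 + 7.6 + 11.5 + 6.8 + 4.0 + 8.5 + 10.4 + 7.8) / 8 = 7.7625
LCL = X̄̄ − A₃·s̄ = 402.4625 − 1.099 × 7.7625 = 393.9315

393.93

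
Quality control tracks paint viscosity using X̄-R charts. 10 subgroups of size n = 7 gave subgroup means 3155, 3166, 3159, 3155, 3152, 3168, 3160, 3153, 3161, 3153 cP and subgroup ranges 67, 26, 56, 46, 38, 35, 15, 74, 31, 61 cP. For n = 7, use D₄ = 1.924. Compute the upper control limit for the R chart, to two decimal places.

R̄ = (67 + 26 + 56 + 46 + 38 + 35 + 15 + 74 + 31 + 61) / 10 = 449.0000 / 10 = 44.9000
UCL_R = D₄·R̄ = 1.924 × 44.9000 = 86.3876

86.39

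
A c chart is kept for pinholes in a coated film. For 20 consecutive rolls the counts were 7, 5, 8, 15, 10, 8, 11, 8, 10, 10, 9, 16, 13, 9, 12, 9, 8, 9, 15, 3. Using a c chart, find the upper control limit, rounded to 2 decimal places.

19.12

c̄ = (7 + 5 + 8 + 15 + 10 + 8 + 11 + 8 + 10 + 10 + 9 + 16 + 13 + 9 + 12 + 9 + 8 + 9 + 15 + 3) / 20 = 195 / 20 = 9.7500
UCL = c̄ + 3√c̄ = 9.7500 + 3 × √9.7500 = 9.7500 + 3 × 3.1225 = 19.1175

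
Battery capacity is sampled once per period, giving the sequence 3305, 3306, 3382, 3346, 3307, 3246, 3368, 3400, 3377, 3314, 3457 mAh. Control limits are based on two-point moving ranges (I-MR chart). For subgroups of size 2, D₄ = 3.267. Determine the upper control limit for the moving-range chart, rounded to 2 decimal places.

Moving ranges: 1, 76, 36, 39, 61, 122, 32, 23, 63, 143; M̄R̄ = 596.0000 / 10 = 59.6000
UCL_MR = D₄·M̄R̄ = 3.267 × 59.6000 = 194.7132

194.71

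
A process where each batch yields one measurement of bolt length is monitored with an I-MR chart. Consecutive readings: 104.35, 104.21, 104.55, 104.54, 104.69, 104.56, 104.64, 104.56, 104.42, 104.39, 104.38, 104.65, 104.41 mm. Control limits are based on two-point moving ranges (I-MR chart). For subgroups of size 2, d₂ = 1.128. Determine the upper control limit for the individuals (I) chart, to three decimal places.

X̄ = (104.35 + 104.21 + 104.55 + 104.54 + 104.69 + 104.56 + 104.64 + 104.56 + 104.42 + 104.39 + 104.38 + 104.65 + 104.41) / 13 = 104.4885
Moving ranges: 0.14, 0.34, 0.01, 0.15, 0.13, 0.08, 0.08, 0.14, 0.03, 0.01, 0.27, 0.24; M̄R̄ = 1.6200 / 12 = 0.1350
UCL = X̄ + 3·M̄R̄/d₂ = 104.4885 + 3 × 0.1350 / 1.128 = 104.8475

104.848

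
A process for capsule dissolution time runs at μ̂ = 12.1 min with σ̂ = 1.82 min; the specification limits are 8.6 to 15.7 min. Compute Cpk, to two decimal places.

Cpu = (USL − μ̂) / (3σ̂) = (15.7 − 12.1) / (3 × 1.82) = 0.6593; Cpl = (μ̂ − LSL) / (3σ̂) = (12.1 − 8.6) / (3 × 1.82) = 0.6410; Cpk = min(Cpu, Cpl) = 0.6410

0.64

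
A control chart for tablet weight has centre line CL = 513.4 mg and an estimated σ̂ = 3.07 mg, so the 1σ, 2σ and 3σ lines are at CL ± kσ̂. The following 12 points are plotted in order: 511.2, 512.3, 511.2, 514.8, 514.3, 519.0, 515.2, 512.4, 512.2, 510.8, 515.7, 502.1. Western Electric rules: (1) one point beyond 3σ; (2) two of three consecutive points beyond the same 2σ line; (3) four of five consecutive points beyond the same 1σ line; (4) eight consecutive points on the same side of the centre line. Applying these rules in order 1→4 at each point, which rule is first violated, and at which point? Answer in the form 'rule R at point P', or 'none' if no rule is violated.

rule 1 at point 12

Zone of each point (C = within 1σ̂, B = 1σ̂–2σ̂, A = 2σ̂–3σ̂, * = beyond 3σ̂; sign = side of CL): 1:-C, 2:-C, 3:-C, 4:+C, 5:+C, 6:+B, 7:+C, 8:-C, 9:-C, 10:-C, 11:+C, 12:-*
Rule 1 (one point beyond the 3σ limits) is satisfied at point 12.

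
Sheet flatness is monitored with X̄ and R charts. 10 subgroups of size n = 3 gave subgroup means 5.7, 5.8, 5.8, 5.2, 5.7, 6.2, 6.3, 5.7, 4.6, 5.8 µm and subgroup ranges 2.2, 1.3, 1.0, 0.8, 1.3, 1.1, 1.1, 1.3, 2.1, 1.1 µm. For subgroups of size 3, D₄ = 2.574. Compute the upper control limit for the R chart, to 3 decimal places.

3.423

R̄ = (2.2 + 1.3 + 1.0 + 0.8 + 1.3 + 1.1 + 1.1 + 1.3 + 2.1 + 1.1) / 10 = 13.3000 / 10 = 1.3300
UCL_R = D₄·R̄ = 2.574 × 1.3300 = 3.4234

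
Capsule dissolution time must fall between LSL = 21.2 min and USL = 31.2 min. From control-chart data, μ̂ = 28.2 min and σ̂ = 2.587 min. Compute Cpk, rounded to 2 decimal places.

0.39

Cpu = (USL − μ̂) / (3σ̂) = (31.2 − 28.2) / (3 × 2.587) = 0.3865; Cpl = (μ̂ − LSL) / (3σ̂) = (28.2 − 21.2) / (3 × 2.587) = 0.9019; Cpk = min(Cpu, Cpl) = 0.3865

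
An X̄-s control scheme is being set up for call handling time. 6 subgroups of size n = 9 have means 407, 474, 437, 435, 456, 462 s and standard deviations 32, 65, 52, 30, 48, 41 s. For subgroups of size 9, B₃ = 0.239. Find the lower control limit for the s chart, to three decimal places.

s̄ = (32 + 65 + 52 + 30 + 48 + 41) / 6 = 44.6667
LCL_s = B₃·s̄ = 0.239 × 44.6667 = 10.6753

10.675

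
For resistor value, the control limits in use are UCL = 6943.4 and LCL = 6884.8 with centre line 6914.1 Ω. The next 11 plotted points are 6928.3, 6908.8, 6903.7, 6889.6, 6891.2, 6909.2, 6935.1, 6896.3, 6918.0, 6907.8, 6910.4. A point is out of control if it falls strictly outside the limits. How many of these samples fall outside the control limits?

All 11 points lie within [6884.8, 6943.4].

0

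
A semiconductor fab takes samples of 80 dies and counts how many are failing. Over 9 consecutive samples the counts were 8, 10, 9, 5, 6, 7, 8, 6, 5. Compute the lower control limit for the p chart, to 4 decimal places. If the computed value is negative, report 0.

p̄ = Σdᵢ / (k·n) = 64 / (9 × 80) = 0.08889
LCL = p̄ − 3·√(p̄(1−p̄)/n) = 0.08889 − 3 × 0.03182 = -0.00656 → 0 (negative, so LCL = 0)

0.0000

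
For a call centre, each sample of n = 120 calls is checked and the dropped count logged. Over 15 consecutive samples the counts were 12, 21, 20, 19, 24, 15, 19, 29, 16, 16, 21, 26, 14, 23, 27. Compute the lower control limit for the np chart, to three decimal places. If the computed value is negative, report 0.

p̄ = Σdᵢ / (k·n) = 302 / (15 × 120) = 0.16778
LCL = np̄ − 3·√(np̄(1−p̄)) = 20.1333 − 3 × 4.0933 = 7.8533

7.853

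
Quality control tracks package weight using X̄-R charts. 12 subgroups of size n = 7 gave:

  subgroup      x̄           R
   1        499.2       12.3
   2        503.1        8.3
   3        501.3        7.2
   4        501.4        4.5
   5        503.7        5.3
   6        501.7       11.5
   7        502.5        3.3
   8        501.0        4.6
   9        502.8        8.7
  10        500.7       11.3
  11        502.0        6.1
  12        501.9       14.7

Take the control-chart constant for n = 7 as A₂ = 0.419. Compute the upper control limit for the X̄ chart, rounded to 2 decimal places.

505.19

X̄̄ = (499.2 + 503.1 + 501.3 + 501.4 + 503.7 + 501.7 + 502.5 + 501.0 + 502.8 + 500.7 + 502.0 + 501.9) / 12 = 6021.3000 / 12 = 501.7750
R̄ = (12.3 + 8.3 + 7.2 + 4.5 + 5.3 + 11.5 + 3.3 + 4.6 + 8.7 + 11.3 + 6.1 + 14.7) / 12 = 97.8000 / 12 = 8.1500
UCL = X̄̄ + A₂·R̄ = 501.7750 + 0.419 × 8.1500 = 505.1899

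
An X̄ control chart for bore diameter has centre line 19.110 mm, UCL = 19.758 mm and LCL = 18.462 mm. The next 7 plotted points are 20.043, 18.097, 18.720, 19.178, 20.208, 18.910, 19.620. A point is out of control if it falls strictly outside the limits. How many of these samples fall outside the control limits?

Compare each point to [18.462, 19.758]: sample 1 = 20.043 > UCL; sample 2 = 18.097 < LCL; sample 5 = 20.208 > UCL.

3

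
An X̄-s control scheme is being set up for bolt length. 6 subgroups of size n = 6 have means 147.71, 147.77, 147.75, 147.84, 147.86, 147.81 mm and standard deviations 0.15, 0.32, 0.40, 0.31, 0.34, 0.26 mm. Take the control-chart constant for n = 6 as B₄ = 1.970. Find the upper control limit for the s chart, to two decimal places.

s̄ = (0.15 + 0.32 + 0.40 + 0.31 + 0.34 + 0.26) / 6 = 0.2967
UCL_s = B₄·s̄ = 1.970 × 0.2967 = 0.5844

0.58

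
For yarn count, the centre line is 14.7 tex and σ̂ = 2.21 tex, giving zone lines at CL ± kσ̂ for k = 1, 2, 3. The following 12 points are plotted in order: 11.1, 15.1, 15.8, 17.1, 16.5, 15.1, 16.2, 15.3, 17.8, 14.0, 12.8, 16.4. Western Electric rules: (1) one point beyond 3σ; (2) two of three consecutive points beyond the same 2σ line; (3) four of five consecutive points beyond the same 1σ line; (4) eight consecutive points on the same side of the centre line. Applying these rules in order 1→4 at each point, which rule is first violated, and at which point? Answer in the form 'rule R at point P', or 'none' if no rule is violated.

Zone of each point (C = within 1σ̂, B = 1σ̂–2σ̂, A = 2σ̂–3σ̂, * = beyond 3σ̂; sign = side of CL): 1:-B, 2:+C, 3:+C, 4:+B, 5:+C, 6:+C, 7:+C, 8:+C, 9:+B, 10:-C, 11:-C, 12:+C
Rule 4 (eight consecutive points on the same side of the centre line) is satisfied at point 9.

rule 4 at point 9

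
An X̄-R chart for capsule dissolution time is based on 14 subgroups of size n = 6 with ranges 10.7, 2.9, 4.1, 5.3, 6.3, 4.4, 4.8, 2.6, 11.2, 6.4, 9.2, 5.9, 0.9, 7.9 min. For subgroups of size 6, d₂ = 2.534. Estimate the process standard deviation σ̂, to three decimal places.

2.328

R̄ = (10.7 + 2.9 + 4.1 + 5.3 + 6.3 + 4.4 + 4.8 + 2.6 + 11.2 + 6.4 + 9.2 + 5.9 + 0.9 + 7.9) / 14 = 5.9000
σ̂ = R̄ / d₂ = 5.9000 / 2.534 = 2.3283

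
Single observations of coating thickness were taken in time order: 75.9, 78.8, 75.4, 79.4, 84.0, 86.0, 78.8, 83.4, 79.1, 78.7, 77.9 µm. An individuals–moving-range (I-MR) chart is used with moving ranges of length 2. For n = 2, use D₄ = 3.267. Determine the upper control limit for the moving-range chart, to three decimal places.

Moving ranges: 2.9, 3.4, 4.0, 4.6, 2.0, 7.2, 4.6, 4.3, 0.4, 0.8; M̄R̄ = 34.2000 / 10 = 3.4200
UCL_MR = D₄·M̄R̄ = 3.267 × 3.4200 = 11.1731

11.173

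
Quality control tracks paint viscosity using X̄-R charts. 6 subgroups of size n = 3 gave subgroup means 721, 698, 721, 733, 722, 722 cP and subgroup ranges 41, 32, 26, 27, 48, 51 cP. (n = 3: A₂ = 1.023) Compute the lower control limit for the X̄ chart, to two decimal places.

X̄̄ = (721 + 698 + 721 + 733 + 722 + 722) / 6 = 4317.0000 / 6 = 719.5000
R̄ = (41 + 32 + 26 + 27 + 48 + 51) / 6 = 225.0000 / 6 = 37.5000
LCL = X̄̄ − A₂·R̄ = 719.5000 − 1.023 × 37.5000 = 681.1375

681.14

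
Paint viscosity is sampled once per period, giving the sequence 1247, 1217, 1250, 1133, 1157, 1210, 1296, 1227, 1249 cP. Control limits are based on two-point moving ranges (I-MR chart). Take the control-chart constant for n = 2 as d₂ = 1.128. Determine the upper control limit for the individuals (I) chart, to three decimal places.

X̄ = (1247 + 1217 + 1250 + 1133 + 1157 + 1210 + 1296 + 1227 + 1249) / 9 = 1220.6667
Moving ranges: 30, 33, 117, 24, 53, 86, 69, 22; M̄R̄ = 434.0000 / 8 = 54.2500
UCL = X̄ + 3·M̄R̄/d₂ = 1220.6667 + 3 × 54.2500 / 1.128 = 1364.9486

1364.949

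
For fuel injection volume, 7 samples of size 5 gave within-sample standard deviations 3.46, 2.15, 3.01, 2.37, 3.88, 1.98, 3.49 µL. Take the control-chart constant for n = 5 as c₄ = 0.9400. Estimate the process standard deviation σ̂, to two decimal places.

3.09

s̄ = (3.46 + 2.15 + 3.01 + 2.37 + 3.88 + 1.98 + 3.49) / 7 = 2.9057
σ̂ = s̄ / c₄ = 2.9057 / 0.9400 = 3.0912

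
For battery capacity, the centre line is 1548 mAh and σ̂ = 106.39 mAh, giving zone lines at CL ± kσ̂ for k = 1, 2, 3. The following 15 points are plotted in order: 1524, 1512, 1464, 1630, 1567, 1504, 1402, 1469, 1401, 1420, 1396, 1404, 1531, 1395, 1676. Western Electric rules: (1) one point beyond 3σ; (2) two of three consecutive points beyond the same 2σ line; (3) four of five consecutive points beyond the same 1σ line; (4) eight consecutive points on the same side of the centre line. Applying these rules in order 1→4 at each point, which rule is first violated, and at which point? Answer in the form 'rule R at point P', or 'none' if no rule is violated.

rule 3 at point 11

Zone of each point (C = within 1σ̂, B = 1σ̂–2σ̂, A = 2σ̂–3σ̂, * = beyond 3σ̂; sign = side of CL): 1:-C, 2:-C, 3:-C, 4:+C, 5:+C, 6:-C, 7:-B, 8:-C, 9:-B, 10:-B, 11:-B, 12:-B, 13:-C, 14:-B, 15:+B
Rule 3 (four of five consecutive points beyond the same 1σ limit) is satisfied at point 11.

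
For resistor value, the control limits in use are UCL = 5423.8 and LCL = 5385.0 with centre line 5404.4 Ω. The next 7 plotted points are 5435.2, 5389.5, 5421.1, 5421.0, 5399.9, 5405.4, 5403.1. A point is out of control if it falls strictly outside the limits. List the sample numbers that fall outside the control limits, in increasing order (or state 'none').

1

Compare each point to [5385.0, 5423.8]: sample 1 = 5435.2 > UCL.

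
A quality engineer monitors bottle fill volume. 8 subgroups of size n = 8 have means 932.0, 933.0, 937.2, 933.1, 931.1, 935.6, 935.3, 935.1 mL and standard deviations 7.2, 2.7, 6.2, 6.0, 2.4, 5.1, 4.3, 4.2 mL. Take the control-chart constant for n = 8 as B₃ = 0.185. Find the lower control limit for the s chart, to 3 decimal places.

0.881

s̄ = (7.2 + 2.7 + 6.2 + 6.0 + 2.4 + 5.1 + 4.3 + 4.2) / 8 = 4.7625
LCL_s = B₃·s̄ = 0.185 × 4.7625 = 0.8811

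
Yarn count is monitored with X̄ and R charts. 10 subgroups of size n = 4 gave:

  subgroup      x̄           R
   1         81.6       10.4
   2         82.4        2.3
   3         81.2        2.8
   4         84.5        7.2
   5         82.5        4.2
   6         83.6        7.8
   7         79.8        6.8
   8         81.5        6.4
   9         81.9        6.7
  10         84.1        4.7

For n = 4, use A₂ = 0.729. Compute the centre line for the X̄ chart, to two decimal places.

X̄̄ = (81.6 + 82.4 + 81.2 + 84.5 + 82.5 + 83.6 + 79.8 + 81.5 + 81.9 + 84.1) / 10 = 823.1000 / 10 = 82.3100
CL = X̄̄ = 82.3100

82.31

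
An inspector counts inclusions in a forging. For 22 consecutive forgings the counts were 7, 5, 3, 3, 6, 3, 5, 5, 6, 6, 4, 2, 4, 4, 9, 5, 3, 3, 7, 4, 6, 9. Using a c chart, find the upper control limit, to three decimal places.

11.632

c̄ = (7 + 5 + 3 + 3 + 6 + 3 + 5 + 5 + 6 + 6 + 4 + 2 + 4 + 4 + 9 + 5 + 3 + 3 + 7 + 4 + 6 + 9) / 22 = 109 / 22 = 4.9545
UCL = c̄ + 3√c̄ = 4.9545 + 3 × √4.9545 = 4.9545 + 3 × 2.2259 = 11.6322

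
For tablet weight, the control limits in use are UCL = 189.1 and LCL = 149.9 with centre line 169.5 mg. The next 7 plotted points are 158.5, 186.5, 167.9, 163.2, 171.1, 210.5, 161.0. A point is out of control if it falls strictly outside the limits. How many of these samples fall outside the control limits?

1

Compare each point to [149.9, 189.1]: sample 6 = 210.5 > UCL.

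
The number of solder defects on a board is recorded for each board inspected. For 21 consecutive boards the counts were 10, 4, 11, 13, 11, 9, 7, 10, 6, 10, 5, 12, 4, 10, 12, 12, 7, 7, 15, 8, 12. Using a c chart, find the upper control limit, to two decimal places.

c̄ = (10 + 4 + 11 + 13 + 11 + 9 + 7 + 10 + 6 + 10 + 5 + 12 + 4 + 10 + 12 + 12 + 7 + 7 + 15 + 8 + 12) / 21 = 195 / 21 = 9.2857
UCL = c̄ + 3√c̄ = 9.2857 + 3 × √9.2857 = 9.2857 + 3 × 3.0472 = 18.4275

18.43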